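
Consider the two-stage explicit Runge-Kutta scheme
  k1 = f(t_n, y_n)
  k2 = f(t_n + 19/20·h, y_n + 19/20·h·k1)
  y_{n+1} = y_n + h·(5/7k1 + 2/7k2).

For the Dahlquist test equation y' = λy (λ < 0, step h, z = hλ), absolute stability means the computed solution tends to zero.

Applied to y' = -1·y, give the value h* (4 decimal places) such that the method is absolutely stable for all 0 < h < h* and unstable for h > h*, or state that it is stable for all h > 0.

(-3.6842,0); λ=-1 ⇒ h* = (70/19)/1 = 3.6842.

Test eqn y'=λy, z=hλ:
  k1=λy_n ⇒ h·k1=z·y_n;  k2=λ(1+19/20z)y_n ⇒ h·k2=z(1+19/20z)y_n
  y_{n+1}/y_n = 1 + 5/7z + 2/7z(1+19/20z) = 1 + z + 19/70z²
  R(z) = 1 + z + 19/70z².

Solve |R(x)|<1 on ℝ⁻.
x=-0.48: |R|=0.5825
R=1: x+19/70x²=0 ⇒ x=−70/19=-3.6842; min R=1−1/(4·19/70)=0.0789>−1
Confirm numerically:
  x=-2.573: |R|=0.22395 <1
  x=-2.423: |R|=0.17054 <1
  x=-2.189: |R|=0.11161 <1
  x=-1.625: |R|=0.09174 <1
  x=-4.243: |R|=1.64354 >1
  x=-3.858: |R|=1.18199 >1
So |R|<1 on (-3.6842, 0).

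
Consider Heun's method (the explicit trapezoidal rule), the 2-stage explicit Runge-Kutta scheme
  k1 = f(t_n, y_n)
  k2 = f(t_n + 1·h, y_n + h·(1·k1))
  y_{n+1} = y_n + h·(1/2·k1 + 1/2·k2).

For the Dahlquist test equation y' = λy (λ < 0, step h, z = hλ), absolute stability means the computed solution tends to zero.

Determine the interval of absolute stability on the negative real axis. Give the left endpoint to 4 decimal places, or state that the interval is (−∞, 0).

(-2.0000, 0).

On y'=λy, z=hλ:
  order 2, 2-stage ⇒ R(z)=1+z+z^2/2
  (e.g. R(-0.78)=0.52420, |R|=0.52420)

Solve |R(x)|<1 on ℝ⁻.
x=-0.78: |R|=0.5242
|R(-1.2)|=0.5200 |R(-1.16)|=0.5128 |R(-0.87)|=0.5085
Bisect:
  x_lo=-2.8388 |R|=2.1906  x_hi=-0.3330 |R|=0.7224
  mid=-1.58593 |R|=0.67166 →hi
  mid=-2.21238 |R|=1.23493 →lo
  mid=-1.89915 |R|=0.90424 →hi
  mid=-2.05576 |R|=1.05732 →lo
  mid=-1.97746 |R|=0.97771 →hi
  mid=-2.01661 |R|=1.01675 →lo
  mid=-1.99704 |R|=0.99704 →hi
  mid=-2.00682 |R|=1.00685 →lo
  ...
  [-2.00009,-1.99994] ⇒ x*=-2.0000
Stable set (-2.0000, 0).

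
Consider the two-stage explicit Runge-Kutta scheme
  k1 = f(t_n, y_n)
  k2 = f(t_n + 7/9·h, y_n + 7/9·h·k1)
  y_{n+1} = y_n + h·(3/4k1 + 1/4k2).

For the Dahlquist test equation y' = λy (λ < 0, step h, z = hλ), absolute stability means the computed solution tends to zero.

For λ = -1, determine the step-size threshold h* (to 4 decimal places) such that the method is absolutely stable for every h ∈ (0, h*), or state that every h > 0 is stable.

(-5.1429,0); λ=-1 ⇒ h* = (36/7)/1 = 5.1429.

On y'=λy, z=hλ:
  k1=λy_n ⇒ h·k1=z·y_n;  k2=λ(1+7/9z)y_n ⇒ h·k2=z(1+7/9z)y_n
  y_{n+1}/y_n = 1 + 3/4z + 1/4z(1+7/9z) = 1 + z + 7/36z²
  ⇒ R(z) = 1 + z + 7/36z².

Boundary: |R(x)|=1, x<0.
x=-0.78: |R|=0.3383
R=1: x+7/36x²=0 ⇒ x=−36/7=-5.1429; min R=1−1/(4·7/36)=-0.2857>−1
Confirm numerically:
  x=-4.912: |R|=0.77951 <1
  x=-4.142: |R|=0.19392 <1
  x=-3.834: |R|=0.02425 <1
  x=-3.832: |R|=0.02327 <1
  x=-5.546: |R|=1.43474 >1
  x=-5.389: |R|=1.25792 >1
  x=-5.324: |R|=1.18752 >1
Stable set (-5.1429, 0).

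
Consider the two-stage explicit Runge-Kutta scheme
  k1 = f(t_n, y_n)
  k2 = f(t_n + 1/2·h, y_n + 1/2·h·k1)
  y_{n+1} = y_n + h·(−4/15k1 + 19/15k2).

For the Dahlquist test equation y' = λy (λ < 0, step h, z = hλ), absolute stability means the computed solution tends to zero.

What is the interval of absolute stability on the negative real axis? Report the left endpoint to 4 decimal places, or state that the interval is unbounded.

z∈(-1.5789,0).

Test eqn y'=λy, z=hλ:
  k1=λy_n ⇒ h·k1=z·y_n;  k2=λ(1+1/2z)y_n ⇒ h·k2=z(1+1/2z)y_n
  y_{n+1}/y_n = 1 − 4/15z + 19/15z(1+1/2z) = 1 + z + 19/30z²
  R(z) = 1 + z + 19/30z².

Boundary: |R(x)|=1, x<0.
x=-1.79: |R|=1.2393
R=1: x+19/30x²=0 ⇒ x=−30/19=-1.5789; min R=1−1/(4·19/30)=0.6053>−1
Confirm numerically:
  x=-1.195: |R|=0.70942 <1
  x=-0.992: |R|=0.63124 <1
  x=-0.901: |R|=0.61314 <1
  x=-1.853: |R|=1.32162 >1
  x=-1.843: |R|=1.30821 >1
  x=-1.700: |R|=1.13033 >1
Stable set (-1.5789, 0).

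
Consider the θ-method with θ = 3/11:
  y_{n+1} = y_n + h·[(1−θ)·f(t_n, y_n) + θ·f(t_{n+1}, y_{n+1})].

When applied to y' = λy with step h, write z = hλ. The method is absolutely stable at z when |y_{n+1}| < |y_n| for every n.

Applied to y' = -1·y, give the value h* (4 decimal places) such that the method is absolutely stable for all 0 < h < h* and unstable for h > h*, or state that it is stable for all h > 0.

(-4.4000,0); λ=-1 ⇒ h* = (22/5)/1 = 4.4000.

Test eqn y'=λy, z=hλ:
  y_{n+1} = y_n + z·[8/11·y_n + 3/11·y_{n+1}] ⇒ (1 − 3/11z)y_{n+1} = (1 + 8/11z)y_n
  so R(z) = (1 + 8/11z)/(1 − 3/11z).

Find x<0 with |R(x)|<1.
x=-1.02: |R|=0.2020
R=−1: 1+8/11x = −1+3/11x ⇒ -5/11x=2 ⇒ x=2/(-5/11)=-4.4000
Confirm numerically:
  x=-4.022: |R|=0.91806 <1
  x=-3.972: |R|=0.90662 <1
  x=-3.933: |R|=0.89758 <1
  x=-4.959: |R|=1.10801 >1
  x=-4.793: |R|=1.07743 >1
  x=-4.435: |R|=1.00720 >1
So |R|<1 on (-4.4000, 0).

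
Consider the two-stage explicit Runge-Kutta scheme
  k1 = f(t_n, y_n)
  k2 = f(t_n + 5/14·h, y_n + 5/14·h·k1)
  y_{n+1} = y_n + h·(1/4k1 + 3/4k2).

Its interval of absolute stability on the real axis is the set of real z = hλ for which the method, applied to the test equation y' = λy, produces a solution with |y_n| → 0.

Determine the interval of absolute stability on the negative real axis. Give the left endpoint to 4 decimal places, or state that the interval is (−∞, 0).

(-3.7333, 0).

Test eqn y'=λy, z=hλ:
  k1=λy_n ⇒ h·k1=z·y_n;  k2=λ(1+5/14z)y_n ⇒ h·k2=z(1+5/14z)y_n
  y_{n+1}/y_n = 1 + 1/4z + 3/4z(1+5/14z) = 1 + z + 15/56z²
  so R(z) = 1 + z + 15/56z².

Need |R(x)|<1, x<0.
x=-0.66: |R|=0.4567
R=1: x+15/56x²=0 ⇒ x=−56/15=-3.7333; min R=1−1/(4·15/56)=0.0667>−1
Confirm numerically:
  x=-2.303: |R|=0.11766 <1
  x=-2.198: |R|=0.09607 <1
  x=-1.625: |R|=0.08231 <1
  x=-4.295: |R|=1.64617 >1
  x=-4.233: |R|=1.56654 >1
So |R|<1 on (-3.7333, 0).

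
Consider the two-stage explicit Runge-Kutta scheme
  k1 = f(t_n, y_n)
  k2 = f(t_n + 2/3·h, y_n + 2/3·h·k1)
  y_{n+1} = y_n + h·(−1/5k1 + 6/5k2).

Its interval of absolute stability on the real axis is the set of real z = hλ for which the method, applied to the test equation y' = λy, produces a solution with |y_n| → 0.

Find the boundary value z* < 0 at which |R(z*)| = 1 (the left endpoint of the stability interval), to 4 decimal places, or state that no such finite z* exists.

On y'=λy, z=hλ:
  k1=λy_n ⇒ h·k1=z·y_n;  k2=λ(1+2/3z)y_n ⇒ h·k2=z(1+2/3z)y_n
  y_{n+1}/y_n = 1 − 1/5z + 6/5z(1+2/3z) = 1 + z + 4/5z²
  R(z) = 1 + z + 4/5z².

Need |R(x)|<1, x<0.
x=-0.62: |R|=0.6875
R=1: x+4/5x²=0 ⇒ x=−5/4=-1.2500; min R=1−1/(4·4/5)=0.6875>−1
Confirm numerically:
  x=-1.040: |R|=0.82528 <1
  x=-0.960: |R|=0.77728 <1
  x=-0.554: |R|=0.69153 <1
  x=-1.646: |R|=1.52145 >1
  x=-1.622: |R|=1.48271 >1
  x=-1.577: |R|=1.41254 >1
Interval (-1.2500, 0).

z* = -1.2500.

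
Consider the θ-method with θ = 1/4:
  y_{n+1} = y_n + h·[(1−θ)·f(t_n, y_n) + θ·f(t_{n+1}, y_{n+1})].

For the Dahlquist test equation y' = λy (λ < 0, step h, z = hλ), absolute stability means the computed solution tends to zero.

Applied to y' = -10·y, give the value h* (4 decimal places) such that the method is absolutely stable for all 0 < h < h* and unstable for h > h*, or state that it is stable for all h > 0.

(-4.0000,0); λ=-10 ⇒ h* = (4)/10 = 0.4000.

On y'=λy, z=hλ:
  y_{n+1} = y_n + z·[3/4·y_n + 1/4·y_{n+1}] ⇒ (1 − 1/4z)y_{n+1} = (1 + 3/4z)y_n
  R(z) = (1 + 3/4z)/(1 − 1/4z).

Need |R(x)|<1, x<0.
x=-1.09: |R|=0.1434
R=−1: 1+3/4x = −1+1/4x ⇒ -1/2x=2 ⇒ x=2/(-1/2)=-4.0000
Confirm numerically:
  x=-3.960: |R|=0.98995 <1
  x=-3.721: |R|=0.92773 <1
  x=-2.472: |R|=0.52781 <1
  x=-4.550: |R|=1.12865 >1
  x=-4.345: |R|=1.08268 >1
Interval (-4.0000, 0).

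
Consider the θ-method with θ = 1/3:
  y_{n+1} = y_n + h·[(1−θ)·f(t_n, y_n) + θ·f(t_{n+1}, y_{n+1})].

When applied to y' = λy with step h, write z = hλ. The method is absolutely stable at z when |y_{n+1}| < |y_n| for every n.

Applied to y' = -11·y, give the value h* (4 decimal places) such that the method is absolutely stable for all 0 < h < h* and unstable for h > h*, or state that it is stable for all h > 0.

With y'=λy (z=hλ):
  y_{n+1} = y_n + z·[2/3·y_n + 1/3·y_{n+1}] ⇒ (1 − 1/3z)y_{n+1} = (1 + 2/3z)y_n
  Hence R(z) = (1 + 2/3z)/(1 − 1/3z).

Find x<0 with |R(x)|<1.
x=-1.55: |R|=0.0220
R=−1: 1+2/3x = −1+1/3x ⇒ -1/3x=2 ⇒ x=2/(-1/3)=-6.0000
Confirm numerically:
  x=-5.853: |R|=0.98340 <1
  x=-3.415: |R|=0.59704 <1
  x=-3.215: |R|=0.55189 <1
  x=-3.101: |R|=0.52483 <1
  x=-6.558: |R|=1.05838 >1
  x=-6.076: |R|=1.00837 >1
Stable set (-6.0000, 0).

(-6.0000,0); λ=-11 ⇒ h* = (6)/11 = 0.5455.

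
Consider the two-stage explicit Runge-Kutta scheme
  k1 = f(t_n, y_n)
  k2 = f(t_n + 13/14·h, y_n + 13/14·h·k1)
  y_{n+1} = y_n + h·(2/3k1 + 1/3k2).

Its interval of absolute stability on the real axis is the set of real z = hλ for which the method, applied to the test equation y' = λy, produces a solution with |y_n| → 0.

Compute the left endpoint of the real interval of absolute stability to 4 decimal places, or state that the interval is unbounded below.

z* = -3.2308.

Set f=λy, z=hλ:
  k1=λy_n ⇒ h·k1=z·y_n;  k2=λ(1+13/14z)y_n ⇒ h·k2=z(1+13/14z)y_n
  y_{n+1}/y_n = 1 + 2/3z + 1/3z(1+13/14z) = 1 + z + 13/42z²
  Hence R(z) = 1 + z + 13/42z².

Boundary: |R(x)|=1, x<0.
x=-0.34: |R|=0.6958
R=1: x+13/42x²=0 ⇒ x=−42/13=-3.2308; min R=1−1/(4·13/42)=0.1923>−1
Confirm numerically:
  x=-2.410: |R|=0.38775 <1
  x=-2.356: |R|=0.36208 <1
  x=-2.272: |R|=0.32576 <1
  x=-2.224: |R|=0.30696 <1
  x=-3.717: |R|=1.55941 >1
  x=-3.609: |R|=1.42251 >1
  x=-3.541: |R|=1.34002 >1
So |R|<1 on (-3.2308, 0).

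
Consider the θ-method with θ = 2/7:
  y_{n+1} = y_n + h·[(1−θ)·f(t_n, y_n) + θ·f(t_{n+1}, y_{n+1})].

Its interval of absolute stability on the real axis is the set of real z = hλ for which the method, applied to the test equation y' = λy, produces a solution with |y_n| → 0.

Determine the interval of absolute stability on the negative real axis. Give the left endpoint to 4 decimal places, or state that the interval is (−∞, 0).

z∈(-4.6667,0).

With y'=λy (z=hλ):
  y_{n+1} = y_n + z·[5/7·y_n + 2/7·y_{n+1}] ⇒ (1 − 2/7z)y_{n+1} = (1 + 5/7z)y_n
  so R(z) = (1 + 5/7z)/(1 − 2/7z).

Need |R(x)|<1, x<0.
x=-1.1: |R|=0.1630
R=−1: 1+5/7x = −1+2/7x ⇒ -3/7x=2 ⇒ x=2/(-3/7)=-4.6667
Confirm numerically:
  x=-4.178: |R|=0.90453 <1
  x=-4.100: |R|=0.88816 <1
  x=-2.088: |R|=0.30780 <1
  x=-5.142: |R|=1.08250 >1
  x=-5.128: |R|=1.08020 >1
  x=-5.067: |R|=1.07009 >1
Interval (-4.6667, 0).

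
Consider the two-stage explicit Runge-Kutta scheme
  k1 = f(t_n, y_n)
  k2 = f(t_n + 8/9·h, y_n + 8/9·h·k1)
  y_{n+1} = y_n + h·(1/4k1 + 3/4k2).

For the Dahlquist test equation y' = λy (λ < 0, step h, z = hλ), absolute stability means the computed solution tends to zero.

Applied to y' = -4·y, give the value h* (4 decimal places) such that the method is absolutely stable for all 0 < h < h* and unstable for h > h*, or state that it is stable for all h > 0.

(-1.5000,0); λ=-4 ⇒ h* = (3/2)/4 = 0.3750.

On y'=λy, z=hλ:
  k1=λy_n ⇒ h·k1=z·y_n;  k2=λ(1+8/9z)y_n ⇒ h·k2=z(1+8/9z)y_n
  y_{n+1}/y_n = 1 + 1/4z + 3/4z(1+8/9z) = 1 + z + 2/3z²
  R(z) = 1 + z + 2/3z².

Boundary: |R(x)|=1, x<0.
x=-1.03: |R|=0.6773
R=1: x+2/3x²=0 ⇒ x=−3/2=-1.5000; min R=1−1/(4·2/3)=0.6250>−1
Confirm numerically:
  x=-1.306: |R|=0.83109 <1
  x=-1.197: |R|=0.75821 <1
  x=-1.048: |R|=0.68420 <1
  x=-0.691: |R|=0.62732 <1
  x=-1.664: |R|=1.18193 >1
  x=-1.628: |R|=1.13892 >1
So |R|<1 on (-1.5000, 0).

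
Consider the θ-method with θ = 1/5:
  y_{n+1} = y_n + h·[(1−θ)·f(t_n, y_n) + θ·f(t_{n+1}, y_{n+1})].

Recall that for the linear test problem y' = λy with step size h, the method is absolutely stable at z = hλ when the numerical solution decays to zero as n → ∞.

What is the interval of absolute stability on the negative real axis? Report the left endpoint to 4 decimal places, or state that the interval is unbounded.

z∈(-3.3333,0).

With y'=λy (z=hλ):
  y_{n+1} = y_n + z·[4/5·y_n + 1/5·y_{n+1}] ⇒ (1 − 1/5z)y_{n+1} = (1 + 4/5z)y_n
  R(z) = (1 + 4/5z)/(1 − 1/5z).

Find x<0 with |R(x)|<1.
x=-0.41: |R|=0.6211
R=−1: 1+4/5x = −1+1/5x ⇒ -3/5x=2 ⇒ x=2/(-3/5)=-3.3333
Confirm numerically:
  x=-2.611: |R|=0.71528 <1
  x=-1.708: |R|=0.27311 <1
  x=-1.569: |R|=0.19425 <1
  x=-3.777: |R|=1.15165 >1
  x=-3.775: |R|=1.15100 >1
  x=-3.355: |R|=1.00778 >1
So |R|<1 on (-3.3333, 0).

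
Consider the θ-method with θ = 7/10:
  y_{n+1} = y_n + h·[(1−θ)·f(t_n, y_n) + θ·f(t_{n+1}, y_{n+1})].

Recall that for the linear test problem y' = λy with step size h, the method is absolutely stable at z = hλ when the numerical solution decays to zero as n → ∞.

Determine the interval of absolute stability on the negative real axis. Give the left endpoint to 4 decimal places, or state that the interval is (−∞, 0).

interval (−∞, 0).

Test eqn y'=λy, z=hλ:
  y_{n+1} = y_n + z·[3/10·y_n + 7/10·y_{n+1}] ⇒ (1 − 7/10z)y_{n+1} = (1 + 3/10z)y_n
  so R(z) = (1 + 3/10z)/(1 − 7/10z).

Boundary: |R(x)|=1, x<0.
x=-0.95: |R|=0.4294
x=-2: |R|=0.1667
x=-10: |R|=0.2500
x=-100: |R|=0.4085
θ=7/10≥1/2 ⇒ |1+3/10x|<|1−7/10x| ∀x<0 ⇒ stable on all of ℝ⁻.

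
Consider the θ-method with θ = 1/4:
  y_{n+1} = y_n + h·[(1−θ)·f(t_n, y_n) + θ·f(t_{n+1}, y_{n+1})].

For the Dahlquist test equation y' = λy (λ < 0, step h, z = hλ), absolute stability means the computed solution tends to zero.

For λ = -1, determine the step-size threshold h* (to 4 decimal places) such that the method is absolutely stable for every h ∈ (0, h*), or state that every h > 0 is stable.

(-4.0000,0); λ=-1 ⇒ h* = (4)/1 = 4.0000.

On y'=λy, z=hλ:
  y_{n+1} = y_n + z·[3/4·y_n + 1/4·y_{n+1}] ⇒ (1 − 1/4z)y_{n+1} = (1 + 3/4z)y_n
  Hence R(z) = (1 + 3/4z)/(1 − 1/4z).

Need |R(x)|<1, x<0.
x=-0.8: |R|=0.3333
R=−1: 1+3/4x = −1+1/4x ⇒ -1/2x=2 ⇒ x=2/(-1/2)=-4.0000
Confirm numerically:
  x=-3.034: |R|=0.72533 <1
  x=-2.626: |R|=0.58527 <1
  x=-1.948: |R|=0.31002 <1
  x=-4.347: |R|=1.08314 >1
  x=-4.298: |R|=1.07182 >1
  x=-4.246: |R|=1.05967 >1
Stable set (-4.0000, 0).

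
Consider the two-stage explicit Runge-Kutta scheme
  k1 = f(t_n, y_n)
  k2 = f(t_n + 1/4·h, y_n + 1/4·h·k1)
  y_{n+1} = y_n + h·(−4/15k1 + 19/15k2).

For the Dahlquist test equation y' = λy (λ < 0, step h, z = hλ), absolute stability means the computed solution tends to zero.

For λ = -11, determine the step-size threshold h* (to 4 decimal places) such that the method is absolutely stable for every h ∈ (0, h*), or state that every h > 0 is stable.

(-3.1579,0); λ=-11 ⇒ h* = (60/19)/11 = 0.2871.

On y'=λy, z=hλ:
  k1=λy_n ⇒ h·k1=z·y_n;  k2=λ(1+1/4z)y_n ⇒ h·k2=z(1+1/4z)y_n
  y_{n+1}/y_n = 1 − 4/15z + 19/15z(1+1/4z) = 1 + z + 19/60z²
  so R(z) = 1 + z + 19/60z².

Solve |R(x)|<1 on ℝ⁻.
x=-0.62: |R|=0.5017
R=1: x+19/60x²=0 ⇒ x=−60/19=-3.1579; min R=1−1/(4·19/60)=0.2105>−1
Confirm numerically:
  x=-2.699: |R|=0.60779 <1
  x=-2.577: |R|=0.52596 <1
  x=-2.559: |R|=0.51469 <1
  x=-2.259: |R|=0.35698 <1
  x=-3.667: |R|=1.59118 >1
  x=-3.627: |R|=1.53879 >1
  x=-3.445: |R|=1.31321 >1
Interval (-3.1579, 0).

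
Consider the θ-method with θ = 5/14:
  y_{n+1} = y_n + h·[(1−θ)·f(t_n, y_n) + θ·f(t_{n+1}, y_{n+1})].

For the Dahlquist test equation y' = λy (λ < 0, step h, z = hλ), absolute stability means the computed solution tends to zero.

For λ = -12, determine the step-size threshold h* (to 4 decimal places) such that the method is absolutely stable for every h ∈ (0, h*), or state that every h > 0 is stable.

On y'=λy, z=hλ:
  y_{n+1} = y_n + z·[9/14·y_n + 5/14·y_{n+1}] ⇒ (1 − 5/14z)y_{n+1} = (1 + 9/14z)y_n
  R(z) = (1 + 9/14z)/(1 − 5/14z).

Boundary: |R(x)|=1, x<0.
x=-0.49: |R|=0.5830
R=−1: 1+9/14x = −1+5/14x ⇒ -2/7x=2 ⇒ x=2/(-2/7)=-7.0000
Confirm numerically:
  x=-6.842: |R|=0.98689 <1
  x=-4.792: |R|=0.76733 <1
  x=-3.508: |R|=0.55713 <1
  x=-7.508: |R|=1.03943 >1
  x=-7.496: |R|=1.03854 >1
  x=-7.060: |R|=1.00487 >1
So |R|<1 on (-7.0000, 0).

(-7.0000,0); λ=-12 ⇒ h* = (7)/12 = 0.5833.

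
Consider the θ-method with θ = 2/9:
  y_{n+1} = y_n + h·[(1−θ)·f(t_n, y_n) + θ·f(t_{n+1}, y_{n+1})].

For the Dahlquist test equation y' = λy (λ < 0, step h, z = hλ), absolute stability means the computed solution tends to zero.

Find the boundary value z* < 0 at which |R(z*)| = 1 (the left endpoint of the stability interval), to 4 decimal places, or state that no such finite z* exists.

Set f=λy, z=hλ:
  y_{n+1} = y_n + z·[7/9·y_n + 2/9·y_{n+1}] ⇒ (1 − 2/9z)y_{n+1} = (1 + 7/9z)y_n
  Hence R(z) = (1 + 7/9z)/(1 − 2/9z).

Find x<0 with |R(x)|<1.
x=-1.58: |R|=0.1694
R=−1: 1+7/9x = −1+2/9x ⇒ -5/9x=2 ⇒ x=2/(-5/9)=-3.6000
Confirm numerically:
  x=-3.449: |R|=0.95251 <1
  x=-3.169: |R|=0.85950 <1
  x=-1.647: |R|=0.20571 <1
  x=-1.574: |R|=0.16612 <1
  x=-4.200: |R|=1.17241 >1
  x=-4.011: |R|=1.12073 >1
  x=-3.705: |R|=1.03199 >1
Interval (-3.6000, 0).

left endpoint -3.6000.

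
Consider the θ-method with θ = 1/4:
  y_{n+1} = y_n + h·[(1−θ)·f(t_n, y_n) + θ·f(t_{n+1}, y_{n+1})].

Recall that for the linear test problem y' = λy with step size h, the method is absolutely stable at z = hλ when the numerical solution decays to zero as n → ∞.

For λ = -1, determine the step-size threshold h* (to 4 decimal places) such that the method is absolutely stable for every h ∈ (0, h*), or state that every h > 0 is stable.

With y'=λy (z=hλ):
  y_{n+1} = y_n + z·[3/4·y_n + 1/4·y_{n+1}] ⇒ (1 − 1/4z)y_{n+1} = (1 + 3/4z)y_n
  Hence R(z) = (1 + 3/4z)/(1 − 1/4z).

Boundary: |R(x)|=1, x<0.
x=-0.72: |R|=0.3898
R=−1: 1+3/4x = −1+1/4x ⇒ -1/2x=2 ⇒ x=2/(-1/2)=-4.0000
Confirm numerically:
  x=-3.778: |R|=0.94292 <1
  x=-3.115: |R|=0.75123 <1
  x=-2.809: |R|=0.65017 <1
  x=-2.722: |R|=0.61976 <1
  x=-4.391: |R|=1.09320 >1
  x=-4.145: |R|=1.03560 >1
Interval (-4.0000, 0).

(-4.0000,0); λ=-1 ⇒ h* = (4)/1 = 4.0000.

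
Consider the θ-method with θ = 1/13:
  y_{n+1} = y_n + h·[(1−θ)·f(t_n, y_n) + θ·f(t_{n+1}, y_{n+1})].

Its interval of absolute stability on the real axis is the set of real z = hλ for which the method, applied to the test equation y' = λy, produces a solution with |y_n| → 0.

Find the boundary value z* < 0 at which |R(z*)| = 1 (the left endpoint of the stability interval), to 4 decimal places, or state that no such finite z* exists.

Set f=λy, z=hλ:
  y_{n+1} = y_n + z·[12/13·y_n + 1/13·y_{n+1}] ⇒ (1 − 1/13z)y_{n+1} = (1 + 12/13z)y_n
  ⇒ R(z) = (1 + 12/13z)/(1 − 1/13z).

Find x<0 with |R(x)|<1.
x=-0.6: |R|=0.4265
R=−1: 1+12/13x = −1+1/13x ⇒ -11/13x=2 ⇒ x=2/(-11/13)=-2.3636
Confirm numerically:
  x=-1.935: |R|=0.68430 <1
  x=-1.660: |R|=0.47203 <1
  x=-0.971: |R|=0.09649 <1
  x=-2.799: |R|=1.30312 >1
  x=-2.415: |R|=1.03665 >1
Interval (-2.3636, 0).

left endpoint -2.3636.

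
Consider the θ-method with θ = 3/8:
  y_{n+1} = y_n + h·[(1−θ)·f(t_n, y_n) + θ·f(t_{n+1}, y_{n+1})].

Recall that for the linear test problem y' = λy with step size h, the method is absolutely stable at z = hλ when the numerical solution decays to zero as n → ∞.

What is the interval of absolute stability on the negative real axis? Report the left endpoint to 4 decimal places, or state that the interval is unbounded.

z∈(-8.0000,0).

Set f=λy, z=hλ:
  y_{n+1} = y_n + z·[5/8·y_n + 3/8·y_{n+1}] ⇒ (1 − 3/8z)y_{n+1} = (1 + 5/8z)y_n
  Hence R(z) = (1 + 5/8z)/(1 − 3/8z).

Need |R(x)|<1, x<0.
x=-1.14: |R|=0.2014
R=−1: 1+5/8x = −1+3/8x ⇒ -1/4x=2 ⇒ x=2/(-1/4)=-8.0000
Confirm numerically:
  x=-7.891: |R|=0.99312 <1
  x=-6.189: |R|=0.86367 <1
  x=-3.533: |R|=0.51965 <1
  x=-8.597: |R|=1.03533 >1
  x=-8.384: |R|=1.02317 >1
  x=-8.246: |R|=1.01503 >1
Stable set (-8.0000, 0).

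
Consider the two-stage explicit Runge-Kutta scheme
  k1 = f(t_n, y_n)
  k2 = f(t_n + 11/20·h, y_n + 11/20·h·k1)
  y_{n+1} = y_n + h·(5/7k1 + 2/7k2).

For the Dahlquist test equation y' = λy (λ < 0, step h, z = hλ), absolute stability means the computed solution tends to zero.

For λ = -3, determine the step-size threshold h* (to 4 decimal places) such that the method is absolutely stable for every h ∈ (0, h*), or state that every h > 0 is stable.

With y'=λy (z=hλ):
  k1=λy_n ⇒ h·k1=z·y_n;  k2=λ(1+11/20z)y_n ⇒ h·k2=z(1+11/20z)y_n
  y_{n+1}/y_n = 1 + 5/7z + 2/7z(1+11/20z) = 1 + z + 11/70z²
  R(z) = 1 + z + 11/70z².

Solve |R(x)|<1 on ℝ⁻.
x=-1.56: |R|=0.1776
R=1: x+11/70x²=0 ⇒ x=−70/11=-6.3636; min R=1−1/(4·11/70)=-0.5909>−1
Confirm numerically:
  x=-5.771: |R|=0.46256 <1
  x=-4.737: |R|=0.21084 <1
  x=-4.369: |R|=0.36943 <1
  x=-2.866: |R|=0.57524 <1
  x=-6.647: |R|=1.29598 >1
  x=-6.617: |R|=1.26345 >1
Interval (-6.3636, 0).

(-6.3636,0); λ=-3 ⇒ h* = (70/11)/3 = 2.1212.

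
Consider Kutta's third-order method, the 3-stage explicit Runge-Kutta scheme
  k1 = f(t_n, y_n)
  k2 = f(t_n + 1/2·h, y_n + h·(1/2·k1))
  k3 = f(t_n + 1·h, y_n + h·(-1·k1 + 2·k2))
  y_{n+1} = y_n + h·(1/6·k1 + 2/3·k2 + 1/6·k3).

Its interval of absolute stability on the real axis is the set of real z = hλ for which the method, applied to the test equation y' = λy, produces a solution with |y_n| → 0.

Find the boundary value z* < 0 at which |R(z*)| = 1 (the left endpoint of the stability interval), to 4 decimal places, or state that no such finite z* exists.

Set f=λy, z=hλ:
  order 3, 3-stage ⇒ R(z)=1+z+z^2/2+z^3/6
  (e.g. R(-1.36)=0.14556, |R|=0.14556)

Solve |R(x)|<1 on ℝ⁻.
x=-1.36: |R|=0.1456
|R(-1.98)|=0.3135 |R(-1.5)|=0.0625 |R(-0.95)|=0.3584
Bisect:
  x_lo=-2.8391 |R|=1.6228  x_hi=-0.3936 |R|=0.6737
  mid=-1.61633 |R|=0.01385 →hi
  mid=-2.22769 |R|=0.58891 →hi
  mid=-2.53337 |R|=1.03424 →lo
  mid=-2.38053 |R|=0.79545 →hi
  mid=-2.45695 |R|=0.91059 →hi
  mid=-2.49516 |R|=0.97132 →hi
  mid=-2.51427 |R|=1.00250 →lo
  mid=-2.50471 |R|=0.98684 →hi
  mid=-2.50949 |R|=0.99466 →hi
  mid=-2.51188 |R|=0.99858 →hi
  ...
  [-2.51277,-2.51262] ⇒ x*=-2.5127
So |R|<1 on (-2.5127, 0).

left endpoint -2.5127.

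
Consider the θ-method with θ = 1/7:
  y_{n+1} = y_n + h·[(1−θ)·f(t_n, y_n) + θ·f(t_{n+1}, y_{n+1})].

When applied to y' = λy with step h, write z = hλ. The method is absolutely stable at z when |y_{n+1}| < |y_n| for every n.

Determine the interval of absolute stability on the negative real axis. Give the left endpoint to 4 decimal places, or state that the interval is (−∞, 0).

(-2.8000, 0).

With y'=λy (z=hλ):
  y_{n+1} = y_n + z·[6/7·y_n + 1/7·y_{n+1}] ⇒ (1 − 1/7z)y_{n+1} = (1 + 6/7z)y_n
  so R(z) = (1 + 6/7z)/(1 − 1/7z).

Find x<0 with |R(x)|<1.
x=-1.29: |R|=0.0893
R=−1: 1+6/7x = −1+1/7x ⇒ -5/7x=2 ⇒ x=2/(-5/7)=-2.8000
Confirm numerically:
  x=-2.622: |R|=0.90750 <1
  x=-2.175: |R|=0.65940 <1
  x=-1.408: |R|=0.17222 <1
  x=-3.187: |R|=1.18995 >1
  x=-3.076: |R|=1.13696 >1
Interval (-2.8000, 0).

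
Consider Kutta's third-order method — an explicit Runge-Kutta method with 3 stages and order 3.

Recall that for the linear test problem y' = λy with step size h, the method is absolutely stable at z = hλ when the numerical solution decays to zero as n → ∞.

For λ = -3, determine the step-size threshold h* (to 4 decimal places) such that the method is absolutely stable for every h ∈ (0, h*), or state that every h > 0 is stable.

(-2.5127,0); λ=-3 ⇒ h* = 0.8376.

Test eqn y'=λy, z=hλ:
  order 3, 3-stage ⇒ R(z)=1+z+z^2/2+z^3/6
  (e.g. R(-1.29)=0.18427, |R|=0.18427)

Solve |R(x)|<1 on ℝ⁻.
x=-1.29: |R|=0.1843
|R(-1.85)|=0.1940 |R(-0.79)|=0.4399 |R(-0.66)|=0.5099
Bisect:
  x_lo=-2.9105 |R|=1.7842  x_hi=-0.3857 |R|=0.6791
  mid=-1.64811 |R|=0.03610 →hi
  mid=-2.27932 |R|=0.65529 →hi
  mid=-2.59492 |R|=1.14032 →lo
  mid=-2.43712 |R|=0.87991 →hi
  mid=-2.51602 |R|=1.00540 →lo
  mid=-2.47657 |R|=0.94150 →hi
  mid=-2.49630 |R|=0.97316 →hi
  mid=-2.50616 |R|=0.98920 →hi
  ...
  [-2.51279,-2.51263] ⇒ x*=-2.5127
So |R|<1 on (-2.5127, 0).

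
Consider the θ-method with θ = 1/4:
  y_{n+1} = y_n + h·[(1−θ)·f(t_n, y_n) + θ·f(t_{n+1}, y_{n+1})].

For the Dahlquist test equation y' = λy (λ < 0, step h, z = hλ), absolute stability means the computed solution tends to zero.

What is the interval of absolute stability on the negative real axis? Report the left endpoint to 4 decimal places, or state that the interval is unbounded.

On y'=λy, z=hλ:
  y_{n+1} = y_n + z·[3/4·y_n + 1/4·y_{n+1}] ⇒ (1 − 1/4z)y_{n+1} = (1 + 3/4z)y_n
  so R(z) = (1 + 3/4z)/(1 − 1/4z).

Need |R(x)|<1, x<0.
x=-1.52: |R|=0.1014
R=−1: 1+3/4x = −1+1/4x ⇒ -1/2x=2 ⇒ x=2/(-1/2)=-4.0000
Confirm numerically:
  x=-3.769: |R|=0.94053 <1
  x=-2.921: |R|=0.68820 <1
  x=-2.769: |R|=0.63628 <1
  x=-2.540: |R|=0.55352 <1
  x=-4.165: |R|=1.04042 >1
  x=-4.139: |R|=1.03416 >1
Stable set (-4.0000, 0).

(-4.0000, 0).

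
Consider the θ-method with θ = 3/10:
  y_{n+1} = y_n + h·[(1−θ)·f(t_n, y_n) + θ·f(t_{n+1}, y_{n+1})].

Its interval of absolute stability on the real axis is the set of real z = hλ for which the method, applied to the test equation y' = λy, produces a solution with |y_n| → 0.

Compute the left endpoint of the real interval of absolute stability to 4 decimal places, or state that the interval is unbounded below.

On y'=λy, z=hλ:
  y_{n+1} = y_n + z·[7/10·y_n + 3/10·y_{n+1}] ⇒ (1 − 3/10z)y_{n+1} = (1 + 7/10z)y_n
  Hence R(z) = (1 + 7/10z)/(1 − 3/10z).

Boundary: |R(x)|=1, x<0.
x=-0.42: |R|=0.6270
R=−1: 1+7/10x = −1+3/10x ⇒ -2/5x=2 ⇒ x=2/(-2/5)=-5.0000
Confirm numerically:
  x=-3.730: |R|=0.76026 <1
  x=-3.587: |R|=0.72776 <1
  x=-2.791: |R|=0.51908 <1
  x=-2.618: |R|=0.46634 <1
  x=-5.583: |R|=1.08718 >1
  x=-5.110: |R|=1.01737 >1
Interval (-5.0000, 0).

z* = -5.0000.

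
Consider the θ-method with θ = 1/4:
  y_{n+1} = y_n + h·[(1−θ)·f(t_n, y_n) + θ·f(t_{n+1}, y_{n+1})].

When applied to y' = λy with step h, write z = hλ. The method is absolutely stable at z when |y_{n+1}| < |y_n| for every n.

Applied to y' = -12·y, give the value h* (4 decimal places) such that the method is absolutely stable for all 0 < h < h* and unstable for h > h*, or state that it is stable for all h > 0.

(-4.0000,0); λ=-12 ⇒ h* = (4)/12 = 0.3333.

Set f=λy, z=hλ:
  y_{n+1} = y_n + z·[3/4·y_n + 1/4·y_{n+1}] ⇒ (1 − 1/4z)y_{n+1} = (1 + 3/4z)y_n
  ⇒ R(z) = (1 + 3/4z)/(1 − 1/4z).

Find x<0 with |R(x)|<1.
x=-0.71: |R|=0.3970
R=−1: 1+3/4x = −1+1/4x ⇒ -1/2x=2 ⇒ x=2/(-1/2)=-4.0000
Confirm numerically:
  x=-3.919: |R|=0.97954 <1
  x=-3.515: |R|=0.87092 <1
  x=-2.881: |R|=0.67476 <1
  x=-1.805: |R|=0.24376 <1
  x=-4.146: |R|=1.03585 >1
  x=-4.078: |R|=1.01931 >1
Interval (-4.0000, 0).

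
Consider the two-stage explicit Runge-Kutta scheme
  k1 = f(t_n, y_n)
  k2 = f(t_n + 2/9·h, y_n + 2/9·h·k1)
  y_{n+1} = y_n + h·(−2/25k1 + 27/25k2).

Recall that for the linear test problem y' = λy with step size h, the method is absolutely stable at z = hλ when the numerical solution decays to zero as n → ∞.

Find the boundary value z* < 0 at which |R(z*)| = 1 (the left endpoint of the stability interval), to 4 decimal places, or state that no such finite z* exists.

On y'=λy, z=hλ:
  k1=λy_n ⇒ h·k1=z·y_n;  k2=λ(1+2/9z)y_n ⇒ h·k2=z(1+2/9z)y_n
  y_{n+1}/y_n = 1 − 2/25z + 27/25z(1+2/9z) = 1 + z + 6/25z²
  Hence R(z) = 1 + z + 6/25z².

Boundary: |R(x)|=1, x<0.
x=-0.74: |R|=0.3914
R=1: x+6/25x²=0 ⇒ x=−25/6=-4.1667; min R=1−1/(4·6/25)=-0.0417>−1
Confirm numerically:
  x=-3.694: |R|=0.58095 <1
  x=-3.356: |R|=0.34706 <1
  x=-2.043: |R|=0.04128 <1
  x=-4.561: |R|=1.43165 >1
  x=-4.309: |R|=1.14720 >1
Interval (-4.1667, 0).

left endpoint -4.1667.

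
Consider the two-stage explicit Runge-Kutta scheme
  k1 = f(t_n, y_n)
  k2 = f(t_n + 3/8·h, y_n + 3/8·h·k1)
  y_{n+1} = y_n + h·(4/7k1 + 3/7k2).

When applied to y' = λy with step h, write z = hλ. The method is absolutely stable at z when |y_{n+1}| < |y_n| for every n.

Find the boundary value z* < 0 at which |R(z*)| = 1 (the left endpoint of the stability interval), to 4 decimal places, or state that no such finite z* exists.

left endpoint -6.2222.

Test eqn y'=λy, z=hλ:
  k1=λy_n ⇒ h·k1=z·y_n;  k2=λ(1+3/8z)y_n ⇒ h·k2=z(1+3/8z)y_n
  y_{n+1}/y_n = 1 + 4/7z + 3/7z(1+3/8z) = 1 + z + 9/56z²
  ⇒ R(z) = 1 + z + 9/56z².

Find x<0 with |R(x)|<1.
x=-1.4: |R|=0.0850
R=1: x+9/56x²=0 ⇒ x=−56/9=-6.2222; min R=1−1/(4·9/56)=-0.5556>−1
Confirm numerically:
  x=-5.615: |R|=0.45204 <1
  x=-5.596: |R|=0.43680 <1
  x=-4.360: |R|=0.30489 <1
  x=-3.244: |R|=0.55272 <1
  x=-6.719: |R|=1.53644 >1
  x=-6.663: |R|=1.47200 >1
Stable set (-6.2222, 0).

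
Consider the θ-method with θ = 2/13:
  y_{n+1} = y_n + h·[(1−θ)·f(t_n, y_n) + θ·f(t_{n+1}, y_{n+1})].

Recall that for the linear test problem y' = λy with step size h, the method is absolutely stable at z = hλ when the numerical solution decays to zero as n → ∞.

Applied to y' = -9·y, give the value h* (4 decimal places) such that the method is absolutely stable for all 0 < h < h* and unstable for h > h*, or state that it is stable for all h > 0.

Set f=λy, z=hλ:
  y_{n+1} = y_n + z·[11/13·y_n + 2/13·y_{n+1}] ⇒ (1 − 2/13z)y_{n+1} = (1 + 11/13z)y_n
  ⇒ R(z) = (1 + 11/13z)/(1 − 2/13z).

Solve |R(x)|<1 on ℝ⁻.
x=-0.47: |R|=0.5617
R=−1: 1+11/13x = −1+2/13x ⇒ -9/13x=2 ⇒ x=2/(-9/13)=-2.8889
Confirm numerically:
  x=-1.903: |R|=0.47203 <1
  x=-1.898: |R|=0.46904 <1
  x=-1.645: |R|=0.31277 <1
  x=-3.306: |R|=1.19141 >1
  x=-3.109: |R|=1.10308 >1
Interval (-2.8889, 0).

(-2.8889,0); λ=-9 ⇒ h* = (26/9)/9 = 0.3210.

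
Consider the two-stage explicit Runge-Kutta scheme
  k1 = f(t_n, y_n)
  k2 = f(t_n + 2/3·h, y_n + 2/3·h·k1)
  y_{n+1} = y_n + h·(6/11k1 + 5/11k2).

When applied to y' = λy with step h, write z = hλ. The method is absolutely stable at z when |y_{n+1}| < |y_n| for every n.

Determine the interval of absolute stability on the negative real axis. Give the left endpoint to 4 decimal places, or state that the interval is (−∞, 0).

With y'=λy (z=hλ):
  k1=λy_n ⇒ h·k1=z·y_n;  k2=λ(1+2/3z)y_n ⇒ h·k2=z(1+2/3z)y_n
  y_{n+1}/y_n = 1 + 6/11z + 5/11z(1+2/3z) = 1 + z + 10/33z²
  R(z) = 1 + z + 10/33z².

Boundary: |R(x)|=1, x<0.
x=-0.47: |R|=0.5969
R=1: x+10/33x²=0 ⇒ x=−33/10=-3.3000; min R=1−1/(4·10/33)=0.1750>−1
Confirm numerically:
  x=-3.277: |R|=0.97716 <1
  x=-2.531: |R|=0.41020 <1
  x=-2.470: |R|=0.37876 <1
  x=-2.302: |R|=0.30382 <1
  x=-3.623: |R|=1.35461 >1
  x=-3.562: |R|=1.28280 >1
  x=-3.384: |R|=1.08614 >1
So |R|<1 on (-3.3000, 0).

z∈(-3.3000,0).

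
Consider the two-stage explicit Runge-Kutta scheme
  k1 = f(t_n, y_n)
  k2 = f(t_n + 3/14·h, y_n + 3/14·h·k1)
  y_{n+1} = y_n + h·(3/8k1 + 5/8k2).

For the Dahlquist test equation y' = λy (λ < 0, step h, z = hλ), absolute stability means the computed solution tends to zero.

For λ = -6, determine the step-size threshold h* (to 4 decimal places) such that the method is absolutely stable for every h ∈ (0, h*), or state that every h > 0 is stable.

Set f=λy, z=hλ:
  k1=λy_n ⇒ h·k1=z·y_n;  k2=λ(1+3/14z)y_n ⇒ h·k2=z(1+3/14z)y_n
  y_{n+1}/y_n = 1 + 3/8z + 5/8z(1+3/14z) = 1 + z + 15/112z²
  Hence R(z) = 1 + z + 15/112z².

Boundary: |R(x)|=1, x<0.
x=-1.7: |R|=0.3129
R=1: x+15/112x²=0 ⇒ x=−112/15=-7.4667; min R=1−1/(4·15/112)=-0.8667>−1
Confirm numerically:
  x=-6.919: |R|=0.49250 <1
  x=-6.350: |R|=0.05033 <1
  x=-5.680: |R|=0.35914 <1
  x=-4.039: |R|=0.85415 <1
  x=-8.038: |R|=1.61505 >1
  x=-7.592: |R|=1.12744 >1
Stable set (-7.4667, 0).

(-7.4667,0); λ=-6 ⇒ h* = (112/15)/6 = 1.2444.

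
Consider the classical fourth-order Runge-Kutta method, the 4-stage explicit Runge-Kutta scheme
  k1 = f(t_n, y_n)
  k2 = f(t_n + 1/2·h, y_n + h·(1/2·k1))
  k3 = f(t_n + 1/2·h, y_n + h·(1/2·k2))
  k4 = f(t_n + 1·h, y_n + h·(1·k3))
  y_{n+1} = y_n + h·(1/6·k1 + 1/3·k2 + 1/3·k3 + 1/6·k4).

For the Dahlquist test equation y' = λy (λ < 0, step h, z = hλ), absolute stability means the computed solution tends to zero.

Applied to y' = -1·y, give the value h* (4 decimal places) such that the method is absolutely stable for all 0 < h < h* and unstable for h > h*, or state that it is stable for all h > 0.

(-2.7853,0); λ=-1 ⇒ h* = 2.7853.

With y'=λy (z=hλ):
  order 4, 4-stage ⇒ R(z)=1+z+z^2/2+z^3/6+z^4/24
  (e.g. R(-0.52)=0.59481, |R|=0.59481)

Need |R(x)|<1, x<0.
x=-0.52: |R|=0.5948
|R(-2.64)|=0.8021 |R(-2.49)|=0.6387 |R(-1.19)|=0.3207
Bisect:
  x_lo=-3.5538 |R|=2.9265  x_hi=-0.1306 |R|=0.8776
  mid=-1.84218 |R|=0.29255 →hi
  mid=-2.69799 |R|=0.87615 →hi
  mid=-3.12589 |R|=1.64727 →lo
  mid=-2.91194 |R|=1.20835 →lo
  mid=-2.80496 |R|=1.03006 →lo
  mid=-2.75148 |R|=0.95020 →hi
  mid=-2.77822 |R|=0.98939 →hi
  mid=-2.79159 |R|=1.00954 →lo
  ...
  [-2.78532,-2.78511] ⇒ x*=-2.7853
So |R|<1 on (-2.7853, 0).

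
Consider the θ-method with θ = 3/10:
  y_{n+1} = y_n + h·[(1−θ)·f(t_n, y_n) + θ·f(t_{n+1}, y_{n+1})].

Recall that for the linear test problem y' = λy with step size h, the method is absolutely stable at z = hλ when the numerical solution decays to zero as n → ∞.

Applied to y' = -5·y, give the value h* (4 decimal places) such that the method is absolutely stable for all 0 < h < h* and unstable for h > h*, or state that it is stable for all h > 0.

(-5.0000,0); λ=-5 ⇒ h* = (5)/5 = 1.0000.

Set f=λy, z=hλ:
  y_{n+1} = y_n + z·[7/10·y_n + 3/10·y_{n+1}] ⇒ (1 − 3/10z)y_{n+1} = (1 + 7/10z)y_n
  R(z) = (1 + 7/10z)/(1 − 3/10z).

Need |R(x)|<1, x<0.
x=-0.35: |R|=0.6833
R=−1: 1+7/10x = −1+3/10x ⇒ -2/5x=2 ⇒ x=2/(-2/5)=-5.0000
Confirm numerically:
  x=-4.692: |R|=0.94883 <1
  x=-4.611: |R|=0.93471 <1
  x=-2.999: |R|=0.57867 <1
  x=-5.566: |R|=1.08480 >1
  x=-5.242: |R|=1.03763 >1
Interval (-5.0000, 0).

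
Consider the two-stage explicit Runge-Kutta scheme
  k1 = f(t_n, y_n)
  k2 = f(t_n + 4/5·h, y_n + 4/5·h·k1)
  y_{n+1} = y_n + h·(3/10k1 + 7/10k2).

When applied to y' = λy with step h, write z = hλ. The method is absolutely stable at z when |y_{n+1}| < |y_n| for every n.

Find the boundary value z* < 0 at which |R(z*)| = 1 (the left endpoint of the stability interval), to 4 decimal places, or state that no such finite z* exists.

On y'=λy, z=hλ:
  k1=λy_n ⇒ h·k1=z·y_n;  k2=λ(1+4/5z)y_n ⇒ h·k2=z(1+4/5z)y_n
  y_{n+1}/y_n = 1 + 3/10z + 7/10z(1+4/5z) = 1 + z + 14/25z²
  R(z) = 1 + z + 14/25z².

Find x<0 with |R(x)|<1.
x=-1.46: |R|=0.7337
R=1: x+14/25x²=0 ⇒ x=−25/14=-1.7857; min R=1−1/(4·14/25)=0.5536>−1
Confirm numerically:
  x=-1.528: |R|=0.77948 <1
  x=-1.469: |R|=0.73946 <1
  x=-1.306: |R|=0.64916 <1
  x=-2.191: |R|=1.49727 >1
  x=-1.915: |R|=1.13865 >1
Stable set (-1.7857, 0).

z* = -1.7857.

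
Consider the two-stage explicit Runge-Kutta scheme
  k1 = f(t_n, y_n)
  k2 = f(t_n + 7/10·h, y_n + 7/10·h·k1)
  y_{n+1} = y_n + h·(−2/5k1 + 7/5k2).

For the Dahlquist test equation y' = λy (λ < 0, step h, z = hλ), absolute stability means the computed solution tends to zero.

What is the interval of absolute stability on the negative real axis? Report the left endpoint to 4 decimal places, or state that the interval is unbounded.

On y'=λy, z=hλ:
  k1=λy_n ⇒ h·k1=z·y_n;  k2=λ(1+7/10z)y_n ⇒ h·k2=z(1+7/10z)y_n
  y_{n+1}/y_n = 1 − 2/5z + 7/5z(1+7/10z) = 1 + z + 49/50z²
  ⇒ R(z) = 1 + z + 49/50z².

Find x<0 with |R(x)|<1.
x=-1.49: |R|=1.6857
R=1: x+49/50x²=0 ⇒ x=−50/49=-1.0204; min R=1−1/(4·49/50)=0.7449>−1
Confirm numerically:
  x=-0.976: |R|=0.95752 <1
  x=-0.966: |R|=0.94849 <1
  x=-0.898: |R|=0.89228 <1
  x=-0.697: |R|=0.77909 <1
  x=-1.548: |R|=1.80038 >1
  x=-1.388: |R|=1.50001 >1
  x=-1.100: |R|=1.08580 >1
So |R|<1 on (-1.0204, 0).

z∈(-1.0204,0).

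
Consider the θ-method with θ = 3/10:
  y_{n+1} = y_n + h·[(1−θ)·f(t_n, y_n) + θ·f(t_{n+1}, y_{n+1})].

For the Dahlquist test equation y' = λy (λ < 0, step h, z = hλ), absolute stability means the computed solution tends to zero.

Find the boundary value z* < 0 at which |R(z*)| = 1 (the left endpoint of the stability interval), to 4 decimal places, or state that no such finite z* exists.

On y'=λy, z=hλ:
  y_{n+1} = y_n + z·[7/10·y_n + 3/10·y_{n+1}] ⇒ (1 − 3/10z)y_{n+1} = (1 + 7/10z)y_n
  Hence R(z) = (1 + 7/10z)/(1 − 3/10z).

Boundary: |R(x)|=1, x<0.
x=-1.7: |R|=0.1258
R=−1: 1+7/10x = −1+3/10x ⇒ -2/5x=2 ⇒ x=2/(-2/5)=-5.0000
Confirm numerically:
  x=-3.917: |R|=0.80084 <1
  x=-3.253: |R|=0.64634 <1
  x=-2.318: |R|=0.36723 <1
  x=-5.131: |R|=1.02064 >1
  x=-5.120: |R|=1.01893 >1
Stable set (-5.0000, 0).

z* = -5.0000.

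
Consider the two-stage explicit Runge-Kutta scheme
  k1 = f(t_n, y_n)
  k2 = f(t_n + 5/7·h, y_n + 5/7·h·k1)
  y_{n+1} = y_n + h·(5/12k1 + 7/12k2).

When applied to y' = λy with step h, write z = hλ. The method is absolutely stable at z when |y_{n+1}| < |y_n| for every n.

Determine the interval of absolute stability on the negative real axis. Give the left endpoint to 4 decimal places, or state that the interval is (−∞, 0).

On y'=λy, z=hλ:
  k1=λy_n ⇒ h·k1=z·y_n;  k2=λ(1+5/7z)y_n ⇒ h·k2=z(1+5/7z)y_n
  y_{n+1}/y_n = 1 + 5/12z + 7/12z(1+5/7z) = 1 + z + 5/12z²
  so R(z) = 1 + z + 5/12z².

Find x<0 with |R(x)|<1.
x=-1.13: |R|=0.4020
R=1: x+5/12x²=0 ⇒ x=−12/5=-2.4000; min R=1−1/(4·5/12)=0.4000>−1
Confirm numerically:
  x=-2.353: |R|=0.95392 <1
  x=-1.645: |R|=0.48251 <1
  x=-1.526: |R|=0.44428 <1
  x=-1.018: |R|=0.41380 <1
  x=-2.709: |R|=1.34878 >1
  x=-2.540: |R|=1.14817 >1
Stable set (-2.4000, 0).

z∈(-2.4000,0).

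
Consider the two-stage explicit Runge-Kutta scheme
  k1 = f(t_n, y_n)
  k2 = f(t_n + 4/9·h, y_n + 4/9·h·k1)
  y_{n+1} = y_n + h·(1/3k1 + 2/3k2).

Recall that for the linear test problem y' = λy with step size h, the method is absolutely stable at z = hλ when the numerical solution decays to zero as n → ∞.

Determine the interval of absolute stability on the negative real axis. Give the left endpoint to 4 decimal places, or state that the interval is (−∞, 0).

(-3.3750, 0).

Test eqn y'=λy, z=hλ:
  k1=λy_n ⇒ h·k1=z·y_n;  k2=λ(1+4/9z)y_n ⇒ h·k2=z(1+4/9z)y_n
  y_{n+1}/y_n = 1 + 1/3z + 2/3z(1+4/9z) = 1 + z + 8/27z²
  so R(z) = 1 + z + 8/27z².

Solve |R(x)|<1 on ℝ⁻.
x=-0.41: |R|=0.6398
R=1: x+8/27x²=0 ⇒ x=−27/8=-3.3750; min R=1−1/(4·8/27)=0.1562>−1
Confirm numerically:
  x=-2.995: |R|=0.66279 <1
  x=-2.767: |R|=0.50153 <1
  x=-2.600: |R|=0.40296 <1
  x=-2.071: |R|=0.19983 <1
  x=-3.646: |R|=1.29276 >1
  x=-3.563: |R|=1.19847 >1
  x=-3.523: |R|=1.15449 >1
Interval (-3.3750, 0).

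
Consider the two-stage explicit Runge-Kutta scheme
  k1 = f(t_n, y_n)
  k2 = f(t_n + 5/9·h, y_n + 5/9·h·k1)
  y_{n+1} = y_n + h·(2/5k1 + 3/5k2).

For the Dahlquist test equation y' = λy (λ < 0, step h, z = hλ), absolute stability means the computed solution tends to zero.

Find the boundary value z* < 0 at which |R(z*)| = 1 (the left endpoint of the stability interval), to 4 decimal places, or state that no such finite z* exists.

Test eqn y'=λy, z=hλ:
  k1=λy_n ⇒ h·k1=z·y_n;  k2=λ(1+5/9z)y_n ⇒ h·k2=z(1+5/9z)y_n
  y_{n+1}/y_n = 1 + 2/5z + 3/5z(1+5/9z) = 1 + z + 1/3z²
  R(z) = 1 + z + 1/3z².

Need |R(x)|<1, x<0.
x=-0.47: |R|=0.6036
R=1: x+1/3x²=0 ⇒ x=−3=-3.0000; min R=1−1/(4·1/3)=0.2500>−1
Confirm numerically:
  x=-2.082: |R|=0.36291 <1
  x=-1.847: |R|=0.29014 <1
  x=-1.367: |R|=0.25590 <1
  x=-3.593: |R|=1.71022 >1
  x=-3.285: |R|=1.31207 >1
  x=-3.085: |R|=1.08741 >1
Stable set (-3.0000, 0).

left endpoint -3.0000.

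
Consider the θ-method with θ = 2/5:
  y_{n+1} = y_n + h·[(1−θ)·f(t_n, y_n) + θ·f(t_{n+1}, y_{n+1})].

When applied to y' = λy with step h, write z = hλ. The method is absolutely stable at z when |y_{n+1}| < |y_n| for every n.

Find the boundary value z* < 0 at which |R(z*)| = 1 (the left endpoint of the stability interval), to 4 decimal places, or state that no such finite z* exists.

With y'=λy (z=hλ):
  y_{n+1} = y_n + z·[3/5·y_n + 2/5·y_{n+1}] ⇒ (1 − 2/5z)y_{n+1} = (1 + 3/5z)y_n
  Hence R(z) = (1 + 3/5z)/(1 − 2/5z).

Boundary: |R(x)|=1, x<0.
x=-0.4: |R|=0.6552
R=−1: 1+3/5x = −1+2/5x ⇒ -1/5x=2 ⇒ x=2/(-1/5)=-10.0000
Confirm numerically:
  x=-8.898: |R|=0.95166 <1
  x=-8.415: |R|=0.92739 <1
  x=-5.821: |R|=0.74889 <1
  x=-4.979: |R|=0.66433 <1
  x=-10.296: |R|=1.01157 >1
  x=-10.192: |R|=1.00756 >1
Stable set (-10.0000, 0).

left endpoint -10.0000.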